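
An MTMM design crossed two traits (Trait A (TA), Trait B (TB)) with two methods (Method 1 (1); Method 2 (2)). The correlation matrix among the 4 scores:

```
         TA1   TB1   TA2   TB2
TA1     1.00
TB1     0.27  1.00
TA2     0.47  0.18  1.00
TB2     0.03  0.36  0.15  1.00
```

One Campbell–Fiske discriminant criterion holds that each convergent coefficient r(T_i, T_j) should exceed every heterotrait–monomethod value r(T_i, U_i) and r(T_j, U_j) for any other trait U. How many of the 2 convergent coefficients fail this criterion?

Convergent coefficients and their comparison sets:
TA (methods 1·2): 0.47 vs {0.27, 0.15} → pass.
TB (methods 1·2): 0.36 vs {0.27, 0.15} → pass.
0 of 2 fail.

0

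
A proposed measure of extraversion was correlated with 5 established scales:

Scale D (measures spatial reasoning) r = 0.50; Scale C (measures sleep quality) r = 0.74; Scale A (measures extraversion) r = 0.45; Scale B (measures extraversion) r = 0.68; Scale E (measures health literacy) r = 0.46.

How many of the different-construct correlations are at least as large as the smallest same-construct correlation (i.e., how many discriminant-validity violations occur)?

3

Convergent (same construct = extraversion): Scale A, Scale B.
Smallest convergent = 0.45. Discriminant values: 0.50, 0.74, 0.46; count ≥ 0.45 → 3.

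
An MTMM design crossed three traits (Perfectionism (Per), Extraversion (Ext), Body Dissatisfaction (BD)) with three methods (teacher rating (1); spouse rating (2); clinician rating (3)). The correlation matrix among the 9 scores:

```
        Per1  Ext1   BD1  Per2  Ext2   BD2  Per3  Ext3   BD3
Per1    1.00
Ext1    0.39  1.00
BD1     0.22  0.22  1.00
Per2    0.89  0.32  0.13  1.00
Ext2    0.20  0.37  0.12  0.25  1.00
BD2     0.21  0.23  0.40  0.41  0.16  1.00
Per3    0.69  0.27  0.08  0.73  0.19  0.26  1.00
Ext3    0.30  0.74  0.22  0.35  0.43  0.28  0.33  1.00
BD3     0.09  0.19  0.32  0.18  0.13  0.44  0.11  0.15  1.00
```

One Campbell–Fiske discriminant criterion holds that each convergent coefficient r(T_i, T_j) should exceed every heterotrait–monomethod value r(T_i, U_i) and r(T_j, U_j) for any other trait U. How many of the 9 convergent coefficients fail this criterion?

Each convergent coefficient versus the relevant comparison correlations:
Per (methods 1·2): 0.89 vs {0.39, 0.25, 0.22, 0.41} → pass.
Per (methods 1·3): 0.69 vs {0.39, 0.33, 0.22, 0.11} → pass.
Per (methods 2·3): 0.73 vs {0.25, 0.33, 0.41, 0.11} → pass.
Ext (methods 1·2): 0.37 vs {0.39, 0.25, 0.22, 0.16} → fail.
Ext (methods 1·3): 0.74 vs {0.39, 0.33, 0.22, 0.15} → pass.
Ext (methods 2·3): 0.43 vs {0.25, 0.33, 0.16, 0.15} → pass.
BD (methods 1·2): 0.40 vs {0.22, 0.41, 0.22, 0.16} → fail.
BD (methods 1·3): 0.32 vs {0.22, 0.11, 0.22, 0.15} → pass.
BD (methods 2·3): 0.44 vs {0.41, 0.11, 0.16, 0.15} → pass.
2 of 9 fail.

2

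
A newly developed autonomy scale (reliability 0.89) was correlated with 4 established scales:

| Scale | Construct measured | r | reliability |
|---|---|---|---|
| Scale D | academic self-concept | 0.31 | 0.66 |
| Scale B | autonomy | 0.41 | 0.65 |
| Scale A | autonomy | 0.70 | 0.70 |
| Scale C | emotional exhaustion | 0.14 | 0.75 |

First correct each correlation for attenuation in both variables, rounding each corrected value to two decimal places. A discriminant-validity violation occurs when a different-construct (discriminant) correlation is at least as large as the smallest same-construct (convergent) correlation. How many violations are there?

0

Disattenuated r (r / √(r_scale · r_new)):
  Scale D (disc): 0.31 / √(0.66·0.89) = 0.40
  Scale B (conv): 0.41 / √(0.65·0.89) = 0.54
  Scale A (conv): 0.70 / √(0.70·0.89) = 0.89
  Scale C (disc): 0.14 / √(0.75·0.89) = 0.17
Smallest convergent = 0.54. Discriminant values: 0.40, 0.17; count ≥ 0.54 → 0.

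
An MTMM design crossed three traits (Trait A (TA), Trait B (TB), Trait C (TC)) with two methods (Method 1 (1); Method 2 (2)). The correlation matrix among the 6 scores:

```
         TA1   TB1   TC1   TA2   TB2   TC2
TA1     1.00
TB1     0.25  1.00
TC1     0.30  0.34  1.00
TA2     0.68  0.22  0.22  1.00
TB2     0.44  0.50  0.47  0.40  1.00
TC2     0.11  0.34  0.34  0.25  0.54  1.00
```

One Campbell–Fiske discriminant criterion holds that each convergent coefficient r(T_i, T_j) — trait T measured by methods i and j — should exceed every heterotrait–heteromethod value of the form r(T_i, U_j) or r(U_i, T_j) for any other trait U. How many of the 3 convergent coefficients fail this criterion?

Convergent coefficients and their comparison sets:
TA (methods 1·2): 0.68 vs {0.44, 0.22, 0.11, 0.22} → pass.
TB (methods 1·2): 0.50 vs {0.22, 0.44, 0.34, 0.47} → pass.
TC (methods 1·2): 0.34 vs {0.22, 0.11, 0.47, 0.34} → fail.
1 of 3 fail.

1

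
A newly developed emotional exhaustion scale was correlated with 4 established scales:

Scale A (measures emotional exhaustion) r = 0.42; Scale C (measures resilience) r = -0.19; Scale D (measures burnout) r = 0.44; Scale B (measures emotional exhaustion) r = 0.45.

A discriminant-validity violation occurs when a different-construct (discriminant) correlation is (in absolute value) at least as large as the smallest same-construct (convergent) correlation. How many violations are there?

1

Convergent (same construct = emotional exhaustion): Scale A, Scale B.
Smallest convergent = 0.42. Discriminant |r|: 0.19, 0.44; count ≥ 0.42 → 1.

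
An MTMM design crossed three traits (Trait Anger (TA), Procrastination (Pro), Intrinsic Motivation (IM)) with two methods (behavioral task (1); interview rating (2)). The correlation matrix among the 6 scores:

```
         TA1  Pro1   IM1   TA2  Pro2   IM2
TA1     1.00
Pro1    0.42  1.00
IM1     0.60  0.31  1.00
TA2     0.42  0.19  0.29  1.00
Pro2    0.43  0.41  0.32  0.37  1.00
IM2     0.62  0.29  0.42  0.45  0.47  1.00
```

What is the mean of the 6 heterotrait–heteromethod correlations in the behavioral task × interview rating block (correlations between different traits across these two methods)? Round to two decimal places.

0.36

HTHM values (method 1 × method 2): 0.43, 0.62, 0.19, 0.29, 0.29, 0.32; mean = 2.14/6 = 0.36.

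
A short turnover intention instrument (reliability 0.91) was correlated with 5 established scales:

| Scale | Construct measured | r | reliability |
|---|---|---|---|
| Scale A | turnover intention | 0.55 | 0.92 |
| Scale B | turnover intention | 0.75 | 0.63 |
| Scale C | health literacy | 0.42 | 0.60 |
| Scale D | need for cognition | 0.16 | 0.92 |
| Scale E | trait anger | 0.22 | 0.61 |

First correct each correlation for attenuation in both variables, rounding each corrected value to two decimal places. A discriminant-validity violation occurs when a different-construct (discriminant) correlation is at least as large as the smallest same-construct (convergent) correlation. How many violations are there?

Disattenuated r (r / √(r_scale · r_new)):
  Scale A (conv): 0.55 / √(0.92·0.91) = 0.60
  Scale B (conv): 0.75 / √(0.63·0.91) = 0.99
  Scale C (disc): 0.42 / √(0.60·0.91) = 0.57
  Scale D (disc): 0.16 / √(0.92·0.91) = 0.17
  Scale E (disc): 0.22 / √(0.61·0.91) = 0.30
Smallest convergent = 0.60. Discriminant values: 0.57, 0.17, 0.30; count ≥ 0.60 → 0.

0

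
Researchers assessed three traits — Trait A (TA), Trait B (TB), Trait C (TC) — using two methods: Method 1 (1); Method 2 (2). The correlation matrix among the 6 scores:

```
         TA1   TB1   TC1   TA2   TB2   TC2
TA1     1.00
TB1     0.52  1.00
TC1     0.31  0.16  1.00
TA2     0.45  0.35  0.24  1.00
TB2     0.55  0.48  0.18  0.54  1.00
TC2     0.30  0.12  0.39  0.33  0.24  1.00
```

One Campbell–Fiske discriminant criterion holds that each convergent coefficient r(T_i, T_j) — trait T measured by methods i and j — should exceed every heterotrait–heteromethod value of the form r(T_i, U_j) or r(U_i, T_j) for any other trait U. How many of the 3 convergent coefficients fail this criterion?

Each convergent coefficient versus the relevant comparison correlations:
TA (methods 1·2): 0.45 vs {0.55, 0.35, 0.30, 0.24} → fail.
TB (methods 1·2): 0.48 vs {0.35, 0.55, 0.12, 0.18} → fail.
TC (methods 1·2): 0.39 vs {0.24, 0.30, 0.18, 0.12} → pass.
2 of 3 fail.

2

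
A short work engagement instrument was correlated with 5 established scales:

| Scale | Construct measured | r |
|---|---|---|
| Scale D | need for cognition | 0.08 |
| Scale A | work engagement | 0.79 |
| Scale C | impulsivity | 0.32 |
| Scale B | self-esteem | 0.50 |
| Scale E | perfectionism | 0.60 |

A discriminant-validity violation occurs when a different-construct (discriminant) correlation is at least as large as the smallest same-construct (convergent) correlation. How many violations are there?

Convergent (same construct = work engagement): Scale A.
Smallest convergent = 0.79. Discriminant values: 0.08, 0.32, 0.50, 0.60; count ≥ 0.79 → 0.

0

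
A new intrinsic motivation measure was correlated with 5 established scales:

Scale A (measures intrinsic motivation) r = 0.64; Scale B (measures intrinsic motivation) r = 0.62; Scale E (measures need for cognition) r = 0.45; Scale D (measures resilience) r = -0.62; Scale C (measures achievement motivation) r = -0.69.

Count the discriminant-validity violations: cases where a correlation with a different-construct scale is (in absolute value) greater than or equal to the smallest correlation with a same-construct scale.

Convergent (same construct = intrinsic motivation): Scale A, Scale B.
Smallest convergent = 0.62. Discriminant |r|: 0.45, 0.62, 0.69; count ≥ 0.62 → 2.

2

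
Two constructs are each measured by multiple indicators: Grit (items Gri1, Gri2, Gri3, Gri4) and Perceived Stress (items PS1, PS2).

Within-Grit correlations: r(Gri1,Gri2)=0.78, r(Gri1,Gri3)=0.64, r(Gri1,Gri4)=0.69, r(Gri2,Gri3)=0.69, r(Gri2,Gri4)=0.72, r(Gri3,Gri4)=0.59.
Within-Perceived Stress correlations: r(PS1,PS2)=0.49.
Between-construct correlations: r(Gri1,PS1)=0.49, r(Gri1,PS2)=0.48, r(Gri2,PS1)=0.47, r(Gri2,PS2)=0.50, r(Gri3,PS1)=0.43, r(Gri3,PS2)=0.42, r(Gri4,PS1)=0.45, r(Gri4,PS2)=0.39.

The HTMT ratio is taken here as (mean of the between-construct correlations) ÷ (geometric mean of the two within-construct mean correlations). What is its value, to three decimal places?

0.783

Mean heterotrait r = 3.63/8 = 0.4538.
Mean within-Gri = 4.11/6 = 0.6850; mean within-PS = 0.49/1 = 0.4900.
Geometric mean = √(0.6850 × 0.4900) = 0.5794.
HTMT = 0.4538 / 0.5794 = 0.783.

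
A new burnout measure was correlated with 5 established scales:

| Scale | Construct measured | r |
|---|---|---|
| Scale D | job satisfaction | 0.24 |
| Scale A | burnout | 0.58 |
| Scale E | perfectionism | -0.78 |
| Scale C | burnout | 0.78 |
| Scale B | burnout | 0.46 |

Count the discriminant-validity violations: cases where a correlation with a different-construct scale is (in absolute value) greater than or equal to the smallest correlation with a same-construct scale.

Convergent (same construct = burnout): Scale A, Scale C, Scale B.
Smallest convergent = 0.46. Discriminant |r|: 0.24, 0.78; count ≥ 0.46 → 1.

1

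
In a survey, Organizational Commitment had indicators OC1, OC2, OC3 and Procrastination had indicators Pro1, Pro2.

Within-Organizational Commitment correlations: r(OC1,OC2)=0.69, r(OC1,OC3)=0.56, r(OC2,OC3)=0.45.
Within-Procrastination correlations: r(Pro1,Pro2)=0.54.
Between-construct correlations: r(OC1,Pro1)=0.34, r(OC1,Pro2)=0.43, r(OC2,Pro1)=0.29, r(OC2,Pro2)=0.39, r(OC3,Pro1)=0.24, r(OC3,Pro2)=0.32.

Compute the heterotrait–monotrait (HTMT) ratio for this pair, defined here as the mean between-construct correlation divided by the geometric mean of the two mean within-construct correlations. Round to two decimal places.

Mean between = 2.01/6 = 0.3350.
Mean within-OC = 1.70/3 = 0.5667; mean within-Pro = 0.54/1 = 0.5400.
Geometric mean = √(0.5667 × 0.5400) = 0.5532.
HTMT = 0.3350 / 0.5532 = 0.61.

0.61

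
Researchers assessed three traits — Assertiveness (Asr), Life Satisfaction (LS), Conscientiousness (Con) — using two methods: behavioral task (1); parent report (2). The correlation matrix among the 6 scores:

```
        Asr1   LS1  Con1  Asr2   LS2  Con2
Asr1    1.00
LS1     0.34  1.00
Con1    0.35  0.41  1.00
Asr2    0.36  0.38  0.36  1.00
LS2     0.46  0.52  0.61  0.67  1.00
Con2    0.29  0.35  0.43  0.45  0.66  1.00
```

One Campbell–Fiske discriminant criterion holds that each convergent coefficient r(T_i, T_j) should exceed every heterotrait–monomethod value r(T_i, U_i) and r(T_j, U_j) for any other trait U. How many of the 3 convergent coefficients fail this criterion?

Convergent coefficients and their comparison sets:
Asr (methods 1·2): 0.36 vs {0.34, 0.67, 0.35, 0.45} → fail.
LS (methods 1·2): 0.52 vs {0.34, 0.67, 0.41, 0.66} → fail.
Con (methods 1·2): 0.43 vs {0.35, 0.45, 0.41, 0.66} → fail.
3 of 3 fail.

3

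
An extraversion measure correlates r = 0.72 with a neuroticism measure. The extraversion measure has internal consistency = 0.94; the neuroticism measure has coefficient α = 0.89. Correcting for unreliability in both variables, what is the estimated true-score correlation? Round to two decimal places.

0.79

r_true = r_obs / √(r_xx · r_yy) = 0.72 / √(0.94 × 0.89) = 0.72 / √0.8366 = 0.72 / 0.9147 ≈ 0.79.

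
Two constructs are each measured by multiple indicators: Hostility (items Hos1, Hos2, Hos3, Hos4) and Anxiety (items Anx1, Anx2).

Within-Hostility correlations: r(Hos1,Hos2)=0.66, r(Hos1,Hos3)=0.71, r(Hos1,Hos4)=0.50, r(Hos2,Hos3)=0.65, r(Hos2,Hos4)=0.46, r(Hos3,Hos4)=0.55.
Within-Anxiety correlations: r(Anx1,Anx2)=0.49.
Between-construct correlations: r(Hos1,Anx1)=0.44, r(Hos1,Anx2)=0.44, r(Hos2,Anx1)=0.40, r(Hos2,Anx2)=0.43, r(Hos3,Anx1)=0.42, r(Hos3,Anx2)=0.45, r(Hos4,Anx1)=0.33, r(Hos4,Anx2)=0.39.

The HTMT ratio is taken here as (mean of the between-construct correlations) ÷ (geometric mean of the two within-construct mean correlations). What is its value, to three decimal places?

0.768

Mean heterotrait r = 3.30/8 = 0.4125.
Mean within-Hos = 3.53/6 = 0.5883; mean within-Anx = 0.49/1 = 0.4900.
Geometric mean = √(0.5883 × 0.4900) = 0.5369.
HTMT = 0.4125 / 0.5369 = 0.768.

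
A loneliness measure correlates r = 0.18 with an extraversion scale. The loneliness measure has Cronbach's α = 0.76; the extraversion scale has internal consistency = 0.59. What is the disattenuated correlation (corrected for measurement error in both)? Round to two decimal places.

0.27

r_true = r_obs / √(r_xx · r_yy) = 0.18 / √(0.76 × 0.59) = 0.18 / √0.4484 = 0.18 / 0.6696 ≈ 0.27.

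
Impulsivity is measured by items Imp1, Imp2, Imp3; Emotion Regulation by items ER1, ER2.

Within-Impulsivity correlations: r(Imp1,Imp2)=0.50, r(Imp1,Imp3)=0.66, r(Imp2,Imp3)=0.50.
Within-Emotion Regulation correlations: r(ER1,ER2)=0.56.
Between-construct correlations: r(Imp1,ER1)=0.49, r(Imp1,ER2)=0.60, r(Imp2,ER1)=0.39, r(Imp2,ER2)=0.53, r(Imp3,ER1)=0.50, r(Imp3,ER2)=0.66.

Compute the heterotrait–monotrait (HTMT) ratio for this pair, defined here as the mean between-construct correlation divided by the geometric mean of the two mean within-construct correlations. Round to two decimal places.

0.95

Mean between = 3.17/6 = 0.5283.
Mean within-Imp = 1.66/3 = 0.5533; mean within-ER = 0.56/1 = 0.5600.
Geometric mean = √(0.5533 × 0.5600) = 0.5566.
HTMT = 0.5283 / 0.5566 = 0.95.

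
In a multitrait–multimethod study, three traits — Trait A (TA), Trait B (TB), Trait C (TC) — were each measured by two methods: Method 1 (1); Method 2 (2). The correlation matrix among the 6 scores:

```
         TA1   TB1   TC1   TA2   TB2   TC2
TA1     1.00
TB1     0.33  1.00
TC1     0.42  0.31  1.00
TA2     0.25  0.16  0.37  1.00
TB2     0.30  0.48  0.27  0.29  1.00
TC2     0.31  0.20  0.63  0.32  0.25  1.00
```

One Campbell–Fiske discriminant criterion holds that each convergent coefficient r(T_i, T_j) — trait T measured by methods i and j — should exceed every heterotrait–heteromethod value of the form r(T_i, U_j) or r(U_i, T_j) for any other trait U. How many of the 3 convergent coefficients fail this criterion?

1

Convergent coefficients and their comparison sets:
TA (methods 1·2): 0.25 vs {0.30, 0.16, 0.31, 0.37} → fail.
TB (methods 1·2): 0.48 vs {0.16, 0.30, 0.20, 0.27} → pass.
TC (methods 1·2): 0.63 vs {0.37, 0.31, 0.27, 0.20} → pass.
1 of 3 fail.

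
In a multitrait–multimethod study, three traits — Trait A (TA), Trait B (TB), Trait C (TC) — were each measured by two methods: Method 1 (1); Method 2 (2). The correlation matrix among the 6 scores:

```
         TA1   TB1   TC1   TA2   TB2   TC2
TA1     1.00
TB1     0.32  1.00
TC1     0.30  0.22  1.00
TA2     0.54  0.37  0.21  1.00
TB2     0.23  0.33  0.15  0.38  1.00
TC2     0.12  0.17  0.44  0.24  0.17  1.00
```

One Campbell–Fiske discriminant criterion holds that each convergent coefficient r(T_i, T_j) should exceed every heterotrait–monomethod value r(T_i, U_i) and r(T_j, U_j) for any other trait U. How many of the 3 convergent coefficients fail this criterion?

1

Convergent coefficients and their comparison sets:
TA (methods 1·2): 0.54 vs {0.32, 0.38, 0.30, 0.24} → pass.
TB (methods 1·2): 0.33 vs {0.32, 0.38, 0.22, 0.17} → fail.
TC (methods 1·2): 0.44 vs {0.30, 0.24, 0.22, 0.17} → pass.
1 of 3 fail.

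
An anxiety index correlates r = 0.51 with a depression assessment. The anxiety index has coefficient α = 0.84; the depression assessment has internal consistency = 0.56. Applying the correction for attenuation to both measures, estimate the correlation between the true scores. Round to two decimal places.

0.74

r_true = r_obs / √(r_xx · r_yy) = 0.51 / √(0.84 × 0.56) = 0.51 / √0.4704 = 0.51 / 0.6859 ≈ 0.74.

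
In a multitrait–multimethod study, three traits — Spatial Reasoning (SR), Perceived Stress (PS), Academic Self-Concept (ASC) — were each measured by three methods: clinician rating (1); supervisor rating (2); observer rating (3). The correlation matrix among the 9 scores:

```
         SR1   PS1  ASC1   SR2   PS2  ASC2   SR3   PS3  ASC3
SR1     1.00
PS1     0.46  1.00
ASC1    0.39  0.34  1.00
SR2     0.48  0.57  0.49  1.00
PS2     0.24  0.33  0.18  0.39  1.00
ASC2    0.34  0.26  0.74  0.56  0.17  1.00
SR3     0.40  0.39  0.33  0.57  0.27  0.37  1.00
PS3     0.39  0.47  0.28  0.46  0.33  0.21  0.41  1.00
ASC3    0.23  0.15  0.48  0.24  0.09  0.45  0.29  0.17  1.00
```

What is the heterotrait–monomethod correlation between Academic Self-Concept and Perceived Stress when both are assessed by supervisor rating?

Different traits, same method: r(ASC2, PS2) = 0.17.

0.17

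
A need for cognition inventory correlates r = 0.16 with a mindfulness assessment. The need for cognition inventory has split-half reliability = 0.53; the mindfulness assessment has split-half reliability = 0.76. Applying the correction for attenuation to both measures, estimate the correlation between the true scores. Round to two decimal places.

0.25

r_true = r_obs / √(r_xx · r_yy) = 0.16 / √(0.53 × 0.76) = 0.16 / √0.4028 = 0.16 / 0.6347 ≈ 0.25.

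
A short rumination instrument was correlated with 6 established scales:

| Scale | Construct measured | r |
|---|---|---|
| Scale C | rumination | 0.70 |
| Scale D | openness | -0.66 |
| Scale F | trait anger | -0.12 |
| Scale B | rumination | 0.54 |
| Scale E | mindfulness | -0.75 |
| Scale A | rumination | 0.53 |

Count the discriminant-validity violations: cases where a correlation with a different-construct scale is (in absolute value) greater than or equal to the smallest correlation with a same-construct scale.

2

Convergent (same construct = rumination): Scale C, Scale B, Scale A.
Smallest convergent = 0.53. Discriminant |r|: 0.66, 0.12, 0.75; count ≥ 0.53 → 2.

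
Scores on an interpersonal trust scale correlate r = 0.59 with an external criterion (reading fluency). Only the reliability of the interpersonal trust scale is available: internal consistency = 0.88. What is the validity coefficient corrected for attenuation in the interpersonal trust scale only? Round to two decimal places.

Single correction: r_c = r_obs / √r_xx = 0.59 / √0.88 = 0.59 / 0.9381 ≈ 0.63.

0.63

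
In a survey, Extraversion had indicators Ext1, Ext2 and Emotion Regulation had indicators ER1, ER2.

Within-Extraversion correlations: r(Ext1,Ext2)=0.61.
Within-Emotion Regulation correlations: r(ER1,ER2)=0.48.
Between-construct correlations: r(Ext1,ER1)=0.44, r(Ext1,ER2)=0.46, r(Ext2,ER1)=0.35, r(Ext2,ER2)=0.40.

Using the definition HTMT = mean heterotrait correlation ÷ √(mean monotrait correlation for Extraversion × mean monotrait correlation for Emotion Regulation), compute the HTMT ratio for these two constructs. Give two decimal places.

Mean between = 1.65/4 = 0.4125.
Mean within-Ext = 0.61/1 = 0.6100; mean within-ER = 0.48/1 = 0.4800.
Geometric mean = √(0.6100 × 0.4800) = 0.5411.
HTMT = 0.4125 / 0.5411 = 0.76.

0.76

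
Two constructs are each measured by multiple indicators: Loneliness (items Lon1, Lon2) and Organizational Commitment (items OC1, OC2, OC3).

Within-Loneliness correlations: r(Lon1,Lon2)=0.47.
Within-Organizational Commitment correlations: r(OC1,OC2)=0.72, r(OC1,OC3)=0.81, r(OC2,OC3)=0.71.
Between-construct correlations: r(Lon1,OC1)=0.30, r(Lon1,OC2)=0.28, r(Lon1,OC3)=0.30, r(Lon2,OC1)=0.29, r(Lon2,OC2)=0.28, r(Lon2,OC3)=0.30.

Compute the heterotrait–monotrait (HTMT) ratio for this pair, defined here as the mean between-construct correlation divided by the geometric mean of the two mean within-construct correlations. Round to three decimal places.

0.492

Mean between = 1.75/6 = 0.2917.
Mean within-Lon = 0.47/1 = 0.4700; mean within-OC = 2.24/3 = 0.7467.
Geometric mean = √(0.4700 × 0.7467) = 0.5924.
HTMT = 0.2917 / 0.5924 = 0.492.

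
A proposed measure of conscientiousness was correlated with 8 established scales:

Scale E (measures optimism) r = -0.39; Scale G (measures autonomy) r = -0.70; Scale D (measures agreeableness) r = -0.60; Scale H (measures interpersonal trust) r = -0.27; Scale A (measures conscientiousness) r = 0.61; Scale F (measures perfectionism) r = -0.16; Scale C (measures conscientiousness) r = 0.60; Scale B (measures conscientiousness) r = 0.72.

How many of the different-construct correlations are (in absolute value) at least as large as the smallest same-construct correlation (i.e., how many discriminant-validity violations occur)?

2

Convergent (same construct = conscientiousness): Scale A, Scale C, Scale B.
Smallest convergent = 0.60. Discriminant |r|: 0.39, 0.70, 0.60, 0.27, 0.16; count ≥ 0.60 → 2.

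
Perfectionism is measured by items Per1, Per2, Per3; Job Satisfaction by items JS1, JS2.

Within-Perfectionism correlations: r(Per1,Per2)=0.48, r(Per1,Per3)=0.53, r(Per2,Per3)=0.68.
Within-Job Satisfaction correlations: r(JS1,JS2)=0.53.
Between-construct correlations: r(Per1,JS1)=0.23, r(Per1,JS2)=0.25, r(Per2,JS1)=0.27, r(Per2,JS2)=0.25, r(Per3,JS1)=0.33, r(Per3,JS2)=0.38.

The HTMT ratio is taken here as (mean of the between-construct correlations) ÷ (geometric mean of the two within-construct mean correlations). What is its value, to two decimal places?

0.52

Mean heterotrait r = 1.71/6 = 0.2850.
Mean within-Per = 1.69/3 = 0.5633; mean within-JS = 0.53/1 = 0.5300.
Geometric mean = √(0.5633 × 0.5300) = 0.5464.
HTMT = 0.2850 / 0.5464 = 0.52.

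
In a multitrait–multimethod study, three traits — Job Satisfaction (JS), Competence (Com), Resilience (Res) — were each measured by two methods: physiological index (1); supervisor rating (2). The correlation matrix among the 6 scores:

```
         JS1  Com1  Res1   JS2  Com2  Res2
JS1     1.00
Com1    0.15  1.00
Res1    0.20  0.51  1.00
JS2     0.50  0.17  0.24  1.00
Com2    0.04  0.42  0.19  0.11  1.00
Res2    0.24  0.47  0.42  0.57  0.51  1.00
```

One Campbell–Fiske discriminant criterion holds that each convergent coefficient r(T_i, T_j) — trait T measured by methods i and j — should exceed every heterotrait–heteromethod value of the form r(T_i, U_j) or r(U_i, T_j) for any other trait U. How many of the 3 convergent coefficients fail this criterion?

Each convergent coefficient versus the relevant comparison correlations:
JS (methods 1·2): 0.50 vs {0.04, 0.17, 0.24, 0.24} → pass.
Com (methods 1·2): 0.42 vs {0.17, 0.04, 0.47, 0.19} → fail.
Res (methods 1·2): 0.42 vs {0.24, 0.24, 0.19, 0.47} → fail.
2 of 3 fail.

2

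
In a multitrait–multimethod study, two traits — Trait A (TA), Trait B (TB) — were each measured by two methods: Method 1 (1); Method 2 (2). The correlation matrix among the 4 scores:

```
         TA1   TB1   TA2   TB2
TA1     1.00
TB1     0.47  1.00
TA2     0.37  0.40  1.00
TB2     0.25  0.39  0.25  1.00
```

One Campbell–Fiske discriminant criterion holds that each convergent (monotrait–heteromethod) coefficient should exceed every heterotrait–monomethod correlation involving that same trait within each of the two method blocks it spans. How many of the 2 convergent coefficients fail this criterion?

Checking each validity diagonal entry against its comparison values:
TA (methods 1·2): 0.37 vs {0.47, 0.25} → fail.
TB (methods 1·2): 0.39 vs {0.47, 0.25} → fail.
2 of 2 fail.

2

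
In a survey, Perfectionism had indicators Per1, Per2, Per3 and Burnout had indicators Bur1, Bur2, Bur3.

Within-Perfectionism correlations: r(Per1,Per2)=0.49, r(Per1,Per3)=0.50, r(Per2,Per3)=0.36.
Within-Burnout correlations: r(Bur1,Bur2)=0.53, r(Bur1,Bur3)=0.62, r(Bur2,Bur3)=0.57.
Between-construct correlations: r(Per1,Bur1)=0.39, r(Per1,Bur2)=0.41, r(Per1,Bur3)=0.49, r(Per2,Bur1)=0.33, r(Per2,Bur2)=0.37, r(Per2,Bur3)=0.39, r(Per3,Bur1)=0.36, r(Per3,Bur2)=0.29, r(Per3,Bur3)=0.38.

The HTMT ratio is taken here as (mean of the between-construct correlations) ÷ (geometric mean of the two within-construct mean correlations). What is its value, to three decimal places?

0.746

Mean heterotrait r = 3.41/9 = 0.3789.
Mean within-Per = 1.35/3 = 0.4500; mean within-Bur = 1.72/3 = 0.5733.
Geometric mean = √(0.4500 × 0.5733) = 0.5079.
HTMT = 0.3789 / 0.5079 = 0.746.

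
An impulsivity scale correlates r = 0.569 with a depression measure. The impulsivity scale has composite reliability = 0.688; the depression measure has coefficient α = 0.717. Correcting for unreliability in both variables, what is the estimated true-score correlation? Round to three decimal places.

r_true = r_obs / √(r_xx · r_yy) = 0.569 / √(0.688 × 0.717) = 0.569 / √0.493296 = 0.569 / 0.7024 ≈ 0.810.

0.810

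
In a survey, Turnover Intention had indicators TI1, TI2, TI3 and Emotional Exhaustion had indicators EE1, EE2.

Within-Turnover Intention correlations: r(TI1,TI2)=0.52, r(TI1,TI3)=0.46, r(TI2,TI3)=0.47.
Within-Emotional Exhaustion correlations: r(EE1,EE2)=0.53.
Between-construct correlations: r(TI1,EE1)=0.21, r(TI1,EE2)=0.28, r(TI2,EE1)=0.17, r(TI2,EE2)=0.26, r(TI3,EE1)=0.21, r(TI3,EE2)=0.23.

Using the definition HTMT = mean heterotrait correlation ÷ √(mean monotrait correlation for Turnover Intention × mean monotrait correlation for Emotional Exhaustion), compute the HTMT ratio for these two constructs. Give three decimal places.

Between-construct mean = 1.36/6 = 0.2267.
Mean within-TI = 1.45/3 = 0.4833; mean within-EE = 0.53/1 = 0.5300.
Geometric mean = √(0.4833 × 0.5300) = 0.5061.
HTMT = 0.2267 / 0.5061 = 0.448.

0.448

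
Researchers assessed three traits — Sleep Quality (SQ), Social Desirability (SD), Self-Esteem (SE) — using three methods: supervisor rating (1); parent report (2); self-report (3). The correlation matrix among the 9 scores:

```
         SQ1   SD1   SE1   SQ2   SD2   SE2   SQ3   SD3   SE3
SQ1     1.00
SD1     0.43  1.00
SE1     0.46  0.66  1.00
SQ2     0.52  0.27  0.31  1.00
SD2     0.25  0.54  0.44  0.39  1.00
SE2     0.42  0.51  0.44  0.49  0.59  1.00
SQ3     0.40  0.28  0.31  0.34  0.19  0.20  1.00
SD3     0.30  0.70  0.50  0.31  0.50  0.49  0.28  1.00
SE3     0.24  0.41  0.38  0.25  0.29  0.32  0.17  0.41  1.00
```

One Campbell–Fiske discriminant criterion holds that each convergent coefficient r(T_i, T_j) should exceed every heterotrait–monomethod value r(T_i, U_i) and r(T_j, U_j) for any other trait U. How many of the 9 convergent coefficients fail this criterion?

Checking each validity diagonal entry against its comparison values:
SQ (methods 1·2): 0.52 vs {0.43, 0.39, 0.46, 0.49} → pass.
SQ (methods 1·3): 0.40 vs {0.43, 0.28, 0.46, 0.17} → fail.
SQ (methods 2·3): 0.34 vs {0.39, 0.28, 0.49, 0.17} → fail.
SD (methods 1·2): 0.54 vs {0.43, 0.39, 0.66, 0.59} → fail.
SD (methods 1·3): 0.70 vs {0.43, 0.28, 0.66, 0.41} → pass.
SD (methods 2·3): 0.50 vs {0.39, 0.28, 0.59, 0.41} → fail.
SE (methods 1·2): 0.44 vs {0.46, 0.49, 0.66, 0.59} → fail.
SE (methods 1·3): 0.38 vs {0.46, 0.17, 0.66, 0.41} → fail.
SE (methods 2·3): 0.32 vs {0.49, 0.17, 0.59, 0.41} → fail.
7 of 9 fail.

7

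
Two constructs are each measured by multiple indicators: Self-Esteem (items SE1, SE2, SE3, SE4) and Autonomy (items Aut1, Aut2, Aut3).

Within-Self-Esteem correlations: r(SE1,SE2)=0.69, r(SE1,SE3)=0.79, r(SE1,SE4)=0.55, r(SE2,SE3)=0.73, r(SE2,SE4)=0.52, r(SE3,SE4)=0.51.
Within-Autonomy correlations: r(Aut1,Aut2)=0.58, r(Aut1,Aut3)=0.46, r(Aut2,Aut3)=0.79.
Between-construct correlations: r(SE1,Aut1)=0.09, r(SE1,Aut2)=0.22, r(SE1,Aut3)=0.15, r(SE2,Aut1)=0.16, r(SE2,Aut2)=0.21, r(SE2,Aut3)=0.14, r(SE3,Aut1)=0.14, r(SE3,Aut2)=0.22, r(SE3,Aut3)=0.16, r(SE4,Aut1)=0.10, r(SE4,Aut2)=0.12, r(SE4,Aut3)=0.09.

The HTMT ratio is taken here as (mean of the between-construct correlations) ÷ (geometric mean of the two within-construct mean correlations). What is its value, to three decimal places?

Between-construct mean = 1.80/12 = 0.1500.
Mean within-SE = 3.79/6 = 0.6317; mean within-Aut = 1.83/3 = 0.6100.
Geometric mean = √(0.6317 × 0.6100) = 0.6208.
HTMT = 0.1500 / 0.6208 = 0.242.

0.242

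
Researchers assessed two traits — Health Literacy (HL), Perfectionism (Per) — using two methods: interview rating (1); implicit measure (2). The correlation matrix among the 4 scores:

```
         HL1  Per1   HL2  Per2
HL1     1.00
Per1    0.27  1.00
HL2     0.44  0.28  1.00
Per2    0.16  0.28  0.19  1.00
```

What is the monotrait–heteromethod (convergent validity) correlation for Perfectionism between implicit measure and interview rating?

Same trait (Per), different methods: r(Per2, Per1) = 0.28.

0.28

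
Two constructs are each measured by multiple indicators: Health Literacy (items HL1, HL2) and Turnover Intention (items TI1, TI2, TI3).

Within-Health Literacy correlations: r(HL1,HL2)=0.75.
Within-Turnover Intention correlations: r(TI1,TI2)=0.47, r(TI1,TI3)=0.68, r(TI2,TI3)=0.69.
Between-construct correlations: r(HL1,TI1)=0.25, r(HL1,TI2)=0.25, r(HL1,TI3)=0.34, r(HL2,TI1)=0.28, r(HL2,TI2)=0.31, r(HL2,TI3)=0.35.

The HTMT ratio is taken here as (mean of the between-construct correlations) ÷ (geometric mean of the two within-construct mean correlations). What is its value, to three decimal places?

Between-construct mean = 1.78/6 = 0.2967.
Mean within-HL = 0.75/1 = 0.7500; mean within-TI = 1.84/3 = 0.6133.
Geometric mean = √(0.7500 × 0.6133) = 0.6782.
HTMT = 0.2967 / 0.6782 = 0.437.

0.437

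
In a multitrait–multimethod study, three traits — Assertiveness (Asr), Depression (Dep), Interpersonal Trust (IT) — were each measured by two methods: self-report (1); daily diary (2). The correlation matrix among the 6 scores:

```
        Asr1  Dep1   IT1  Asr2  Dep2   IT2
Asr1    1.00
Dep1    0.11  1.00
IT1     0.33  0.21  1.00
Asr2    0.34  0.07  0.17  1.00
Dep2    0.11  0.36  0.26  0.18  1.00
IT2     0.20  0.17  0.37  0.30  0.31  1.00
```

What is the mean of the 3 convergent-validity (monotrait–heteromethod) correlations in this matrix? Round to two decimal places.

Convergent values: 0.34, 0.36, 0.37; mean = 1.07/3 = 0.36.

0.36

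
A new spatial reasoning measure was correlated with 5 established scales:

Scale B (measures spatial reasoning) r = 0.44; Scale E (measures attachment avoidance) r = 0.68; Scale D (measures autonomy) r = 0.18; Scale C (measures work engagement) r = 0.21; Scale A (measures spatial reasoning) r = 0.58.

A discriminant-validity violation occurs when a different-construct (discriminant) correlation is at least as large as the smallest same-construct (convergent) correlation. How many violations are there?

1

Convergent (same construct = spatial reasoning): Scale B, Scale A.
Smallest convergent = 0.44. Discriminant values: 0.68, 0.18, 0.21; count ≥ 0.44 → 1.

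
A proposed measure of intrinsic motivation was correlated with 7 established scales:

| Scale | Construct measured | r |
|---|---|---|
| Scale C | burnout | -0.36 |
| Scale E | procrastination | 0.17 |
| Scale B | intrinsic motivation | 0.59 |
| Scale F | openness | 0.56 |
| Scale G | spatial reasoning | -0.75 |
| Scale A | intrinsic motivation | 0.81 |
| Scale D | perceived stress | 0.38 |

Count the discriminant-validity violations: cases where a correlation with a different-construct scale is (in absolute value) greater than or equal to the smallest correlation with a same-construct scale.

Convergent (same construct = intrinsic motivation): Scale B, Scale A.
Smallest convergent = 0.59. Discriminant |r|: 0.36, 0.17, 0.56, 0.75, 0.38; count ≥ 0.59 → 1.

1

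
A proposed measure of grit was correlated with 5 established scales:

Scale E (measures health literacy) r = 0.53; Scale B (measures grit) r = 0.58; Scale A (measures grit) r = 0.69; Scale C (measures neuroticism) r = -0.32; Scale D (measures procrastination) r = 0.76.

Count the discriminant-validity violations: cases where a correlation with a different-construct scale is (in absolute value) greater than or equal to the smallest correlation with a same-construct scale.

1

Convergent (same construct = grit): Scale B, Scale A.
Smallest convergent = 0.58. Discriminant |r|: 0.53, 0.32, 0.76; count ≥ 0.58 → 1.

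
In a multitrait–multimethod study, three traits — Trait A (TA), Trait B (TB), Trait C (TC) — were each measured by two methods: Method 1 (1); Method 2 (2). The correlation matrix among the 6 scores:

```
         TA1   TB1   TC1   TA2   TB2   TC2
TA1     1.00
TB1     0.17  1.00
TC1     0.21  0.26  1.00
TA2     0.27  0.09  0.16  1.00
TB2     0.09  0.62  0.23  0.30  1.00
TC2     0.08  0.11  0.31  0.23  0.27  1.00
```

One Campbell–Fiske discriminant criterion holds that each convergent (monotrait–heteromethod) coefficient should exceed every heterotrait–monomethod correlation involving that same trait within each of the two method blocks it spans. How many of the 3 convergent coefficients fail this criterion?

1

Checking each validity diagonal entry against its comparison values:
TA (methods 1·2): 0.27 vs {0.17, 0.30, 0.21, 0.23} → fail.
TB (methods 1·2): 0.62 vs {0.17, 0.30, 0.26, 0.27} → pass.
TC (methods 1·2): 0.31 vs {0.21, 0.23, 0.26, 0.27} → pass.
1 of 3 fail.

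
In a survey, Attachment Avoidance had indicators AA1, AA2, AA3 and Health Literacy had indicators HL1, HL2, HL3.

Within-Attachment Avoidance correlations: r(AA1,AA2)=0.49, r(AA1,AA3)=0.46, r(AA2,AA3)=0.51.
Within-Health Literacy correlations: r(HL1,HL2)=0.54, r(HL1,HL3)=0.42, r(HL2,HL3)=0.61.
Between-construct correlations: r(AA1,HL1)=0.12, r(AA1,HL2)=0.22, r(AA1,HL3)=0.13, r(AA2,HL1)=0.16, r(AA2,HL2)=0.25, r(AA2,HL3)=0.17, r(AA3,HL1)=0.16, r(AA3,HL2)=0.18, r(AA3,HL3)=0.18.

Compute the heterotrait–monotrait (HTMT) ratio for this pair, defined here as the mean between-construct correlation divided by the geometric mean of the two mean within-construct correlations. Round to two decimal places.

0.35

Mean between = 1.57/9 = 0.1744.
Mean within-AA = 1.46/3 = 0.4867; mean within-HL = 1.57/3 = 0.5233.
Geometric mean = √(0.4867 × 0.5233) = 0.5047.
HTMT = 0.1744 / 0.5047 = 0.35.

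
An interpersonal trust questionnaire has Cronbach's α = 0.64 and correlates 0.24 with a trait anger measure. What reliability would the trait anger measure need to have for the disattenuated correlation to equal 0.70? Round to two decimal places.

0.18

r_true = r_obs / √(r_xx · r_yy) ⇒ 0.70 = 0.24 / √(0.64 · r_yy).
√(0.64 · r_yy) = 0.24 / 0.70 = 0.3429; 0.64 · r_yy = 0.1176; r_yy = 0.1176 / 0.64 ≈ 0.18.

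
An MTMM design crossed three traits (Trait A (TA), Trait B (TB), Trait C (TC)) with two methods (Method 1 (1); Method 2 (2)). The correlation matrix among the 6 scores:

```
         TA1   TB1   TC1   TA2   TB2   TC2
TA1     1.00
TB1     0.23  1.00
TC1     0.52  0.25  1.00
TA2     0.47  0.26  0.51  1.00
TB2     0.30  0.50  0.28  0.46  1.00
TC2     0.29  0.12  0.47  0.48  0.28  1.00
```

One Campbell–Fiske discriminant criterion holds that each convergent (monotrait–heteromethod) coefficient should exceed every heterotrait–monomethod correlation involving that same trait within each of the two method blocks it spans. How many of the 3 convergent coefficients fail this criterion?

Convergent coefficients and their comparison sets:
TA (methods 1·2): 0.47 vs {0.23, 0.46, 0.52, 0.48} → fail.
TB (methods 1·2): 0.50 vs {0.23, 0.46, 0.25, 0.28} → pass.
TC (methods 1·2): 0.47 vs {0.52, 0.48, 0.25, 0.28} → fail.
2 of 3 fail.

2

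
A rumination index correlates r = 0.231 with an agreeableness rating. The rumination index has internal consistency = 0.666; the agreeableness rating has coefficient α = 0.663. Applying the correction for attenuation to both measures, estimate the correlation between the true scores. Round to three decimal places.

r_true = r_obs / √(r_xx · r_yy) = 0.231 / √(0.666 × 0.663) = 0.231 / √0.441558 = 0.231 / 0.6645 ≈ 0.348.

0.348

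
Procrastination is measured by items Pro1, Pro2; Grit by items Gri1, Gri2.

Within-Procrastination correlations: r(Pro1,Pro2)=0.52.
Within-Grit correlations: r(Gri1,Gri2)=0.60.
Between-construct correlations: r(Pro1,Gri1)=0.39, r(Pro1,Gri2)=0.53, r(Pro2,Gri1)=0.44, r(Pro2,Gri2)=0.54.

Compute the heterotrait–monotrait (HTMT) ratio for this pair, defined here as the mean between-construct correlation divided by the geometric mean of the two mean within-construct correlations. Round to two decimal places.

0.85

Mean between = 1.90/4 = 0.4750.
Mean within-Pro = 0.52/1 = 0.5200; mean within-Gri = 0.60/1 = 0.6000.
Geometric mean = √(0.5200 × 0.6000) = 0.5586.
HTMT = 0.4750 / 0.5586 = 0.85.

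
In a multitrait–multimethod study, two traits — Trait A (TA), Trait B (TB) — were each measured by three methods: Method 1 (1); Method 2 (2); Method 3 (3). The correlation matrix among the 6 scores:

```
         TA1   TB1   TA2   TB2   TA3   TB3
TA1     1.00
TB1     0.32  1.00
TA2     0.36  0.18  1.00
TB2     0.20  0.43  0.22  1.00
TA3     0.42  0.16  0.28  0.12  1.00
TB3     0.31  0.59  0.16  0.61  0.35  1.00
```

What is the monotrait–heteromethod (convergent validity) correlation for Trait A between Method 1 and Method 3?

Same trait (TA), different methods: r(TA1, TA3) = 0.42.

0.42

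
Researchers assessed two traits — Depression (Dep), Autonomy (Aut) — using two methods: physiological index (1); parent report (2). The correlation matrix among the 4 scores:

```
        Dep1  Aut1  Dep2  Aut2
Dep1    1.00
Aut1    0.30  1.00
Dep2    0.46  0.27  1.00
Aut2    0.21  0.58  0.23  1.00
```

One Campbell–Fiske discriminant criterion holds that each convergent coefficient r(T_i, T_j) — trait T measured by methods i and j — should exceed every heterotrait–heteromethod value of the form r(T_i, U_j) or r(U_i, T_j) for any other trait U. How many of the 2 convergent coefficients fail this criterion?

0

Convergent coefficients and their comparison sets:
Dep (methods 1·2): 0.46 vs {0.21, 0.27} → pass.
Aut (methods 1·2): 0.58 vs {0.27, 0.21} → pass.
0 of 2 fail.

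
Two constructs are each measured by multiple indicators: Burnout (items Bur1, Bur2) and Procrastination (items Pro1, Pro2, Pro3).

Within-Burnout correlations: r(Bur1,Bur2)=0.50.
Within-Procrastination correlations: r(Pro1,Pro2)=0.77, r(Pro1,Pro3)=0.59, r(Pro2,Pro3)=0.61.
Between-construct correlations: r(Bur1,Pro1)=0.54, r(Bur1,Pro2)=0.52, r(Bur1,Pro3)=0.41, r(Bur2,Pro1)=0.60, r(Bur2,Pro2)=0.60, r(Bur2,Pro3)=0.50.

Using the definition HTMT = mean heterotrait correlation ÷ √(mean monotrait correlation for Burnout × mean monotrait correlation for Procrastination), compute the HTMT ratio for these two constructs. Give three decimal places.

0.922

Between-construct mean = 3.17/6 = 0.5283.
Mean within-Bur = 0.50/1 = 0.5000; mean within-Pro = 1.97/3 = 0.6567.
Geometric mean = √(0.5000 × 0.6567) = 0.5730.
HTMT = 0.5283 / 0.5730 = 0.922.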